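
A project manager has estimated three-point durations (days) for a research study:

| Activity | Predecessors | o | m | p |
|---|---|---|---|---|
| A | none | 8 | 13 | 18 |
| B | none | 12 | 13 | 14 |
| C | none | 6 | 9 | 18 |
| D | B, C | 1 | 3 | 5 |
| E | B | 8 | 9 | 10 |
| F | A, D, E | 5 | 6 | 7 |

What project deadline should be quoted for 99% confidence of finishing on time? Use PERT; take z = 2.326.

te_A = (8 + 4·13 + 18)/6 = 78/6 = 13; σ²_A = ((18−8)/6)² = 2.778
te_B = (12 + 4·13 + 14)/6 = 78/6 = 13; σ²_B = ((14−12)/6)² = 0.111
te_C = (6 + 4·9 + 18)/6 = 60/6 = 10; σ²_C = ((18−6)/6)² = 4.000
te_D = (1 + 4·3 + 5)/6 = 18/6 = 3; σ²_D = ((5−1)/6)² = 0.444
te_E = (8 + 4·9 + 10)/6 = 54/6 = 9; σ²_E = ((10−8)/6)² = 0.111
te_F = (5 + 4·6 + 7)/6 = 36/6 = 6; σ²_F = ((7−5)/6)² = 0.111

Forward pass:
ES_A = 0; EF_A = 13
ES_B = 0; EF_B = 13
ES_C = 0; EF_C = 10
ES_D = max(EF_B=13, EF_C=10) = 13; EF_D = 13+3 = 16
ES_E = 13; EF_E = 13+9 = 22
ES_F = max(EF_A=13, EF_D=16, EF_E=22) = 22; EF_F = 22+6 = 28
Expected project duration μ = 28 days. Critical path: B → E → F.

Variance along critical path = 0.111 + 0.111 + 0.111 = 0.333; σ = 0.577 days.
D = μ + z·σ = 28 + 2.326·0.577 = 29.3 days

29.3 days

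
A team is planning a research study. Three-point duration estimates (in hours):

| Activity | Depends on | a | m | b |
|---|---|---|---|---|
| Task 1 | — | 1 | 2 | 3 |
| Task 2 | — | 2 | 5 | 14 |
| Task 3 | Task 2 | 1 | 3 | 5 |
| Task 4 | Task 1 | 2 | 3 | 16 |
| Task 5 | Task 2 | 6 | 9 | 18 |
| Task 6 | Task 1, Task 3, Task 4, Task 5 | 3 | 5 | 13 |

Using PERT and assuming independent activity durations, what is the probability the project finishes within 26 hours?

0.888

te_Task 1 = (1 + 4·2 + 3)/6 = 12/6 = 2; σ²_Task 1 = ((3−1)/6)² = 0.111
te_Task 2 = (2 + 4·5 + 14)/6 = 36/6 = 6; σ²_Task 2 = ((14−2)/6)² = 4.000
te_Task 3 = (1 + 4·3 + 5)/6 = 18/6 = 3; σ²_Task 3 = ((5−1)/6)² = 0.444
te_Task 4 = (2 + 4·3 + 16)/6 = 30/6 = 5; σ²_Task 4 = ((16−2)/6)² = 5.444
te_Task 5 = (6 + 4·9 + 18)/6 = 60/6 = 10; σ²_Task 5 = ((18−6)/6)² = 4.000
te_Task 6 = (3 + 4·5 + 13)/6 = 36/6 = 6; σ²_Task 6 = ((13−3)/6)² = 2.778

Forward pass:
ES_Task 1 = 0; EF_Task 1 = 2
ES_Task 2 = 0; EF_Task 2 = 6
ES_Task 3 = 6; EF_Task 3 = 6+3 = 9
ES_Task 4 = 2; EF_Task 4 = 2+5 = 7
ES_Task 5 = 6; EF_Task 5 = 6+10 = 16
ES_Task 6 = max(EF_Task 1=2, EF_Task 3=9, EF_Task 4=7, EF_Task 5=16) = 16; EF_Task 6 = 16+6 = 22
Expected project duration μ = 22 hours. Critical path: Task 2 → Task 5 → Task 6.

Variance along critical path = 4.000 + 4.000 + 2.778 = 10.778; σ = √10.778 = 3.283 hours.
Z = (26 − 22) / 3.283 = 1.218
P(T ≤ 26) = Φ(1.218) ≈ 0.888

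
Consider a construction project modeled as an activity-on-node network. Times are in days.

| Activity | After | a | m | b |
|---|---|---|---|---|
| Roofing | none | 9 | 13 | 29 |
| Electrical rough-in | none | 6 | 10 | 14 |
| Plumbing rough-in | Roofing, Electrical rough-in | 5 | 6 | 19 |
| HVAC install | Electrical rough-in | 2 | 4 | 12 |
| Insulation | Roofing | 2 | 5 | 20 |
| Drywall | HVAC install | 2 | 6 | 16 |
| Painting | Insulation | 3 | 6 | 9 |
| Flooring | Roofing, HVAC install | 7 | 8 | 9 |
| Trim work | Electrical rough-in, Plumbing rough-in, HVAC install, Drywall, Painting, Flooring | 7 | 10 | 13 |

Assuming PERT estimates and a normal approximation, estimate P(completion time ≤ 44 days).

0.899

te_Roofing = (9 + 4·13 + 29)/6 = 90/6 = 15; σ²_Roofing = ((29−9)/6)² = 11.111
te_Electrical rough-in = (6 + 4·10 + 14)/6 = 60/6 = 10; σ²_Electrical rough-in = ((14−6)/6)² = 1.778
te_Plumbing rough-in = (5 + 4·6 + 19)/6 = 48/6 = 8; σ²_Plumbing rough-in = ((19−5)/6)² = 5.444
te_HVAC install = (2 + 4·4 + 12)/6 = 30/6 = 5; σ²_HVAC install = ((12−2)/6)² = 2.778
te_Insulation = (2 + 4·5 + 20)/6 = 42/6 = 7; σ²_Insulation = ((20−2)/6)² = 9.000
te_Drywall = (2 + 4·6 + 16)/6 = 42/6 = 7; σ²_Drywall = ((16−2)/6)² = 5.444
te_Painting = (3 + 4·6 + 9)/6 = 36/6 = 6; σ²_Painting = ((9−3)/6)² = 1.000
te_Flooring = (7 + 4·8 + 9)/6 = 48/6 = 8; σ²_Flooring = ((9−7)/6)² = 0.111
te_Trim work = (7 + 4·10 + 13)/6 = 60/6 = 10; σ²_Trim work = ((13−7)/6)² = 1.000

Forward pass:
ES_Roofing = 0; EF_Roofing = 15
ES_Electrical rough-in = 0; EF_Electrical rough-in = 10
ES_Plumbing rough-in = max(EF_Roofing=15, EF_Electrical rough-in=10) = 15; EF_Plumbing rough-in = 15+8 = 23
ES_HVAC install = 10; EF_HVAC install = 10+5 = 15
ES_Insulation = 15; EF_Insulation = 15+7 = 22
ES_Drywall = 15; EF_Drywall = 15+7 = 22
ES_Painting = 22; EF_Painting = 22+6 = 28
ES_Flooring = max(EF_Roofing=15, EF_HVAC install=15) = 15; EF_Flooring = 15+8 = 23
ES_Trim work = max(EF_Electrical rough-in=10, EF_Plumbing rough-in=23, EF_HVAC install=15, EF_Drywall=22, EF_Painting=28, EF_Flooring=23) = 28; EF_Trim work = 28+10 = 38
Expected project duration μ = 38 days. Critical path: Roofing → Insulation → Painting → Trim work.

Variance along critical path = 11.111 + 9.000 + 1.000 + 1.000 = 22.111; σ = √22.111 = 4.702 days.
Z = (44 − 38) / 4.702 = 1.276
P(T ≤ 44) = Φ(1.276) ≈ 0.899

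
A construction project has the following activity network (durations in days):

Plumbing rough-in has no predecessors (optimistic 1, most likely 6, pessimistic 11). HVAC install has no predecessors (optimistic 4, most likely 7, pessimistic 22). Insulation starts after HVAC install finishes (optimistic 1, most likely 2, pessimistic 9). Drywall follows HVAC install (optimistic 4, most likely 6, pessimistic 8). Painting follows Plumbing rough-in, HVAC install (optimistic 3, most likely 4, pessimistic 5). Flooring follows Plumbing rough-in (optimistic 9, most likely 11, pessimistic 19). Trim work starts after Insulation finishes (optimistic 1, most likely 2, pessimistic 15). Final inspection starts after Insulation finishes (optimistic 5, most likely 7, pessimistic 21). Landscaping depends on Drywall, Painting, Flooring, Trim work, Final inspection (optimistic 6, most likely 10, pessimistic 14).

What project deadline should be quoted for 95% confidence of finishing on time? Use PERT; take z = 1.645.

te_Plumbing rough-in = (1 + 4·6 + 11)/6 = 36/6 = 6; σ²_Plumbing rough-in = ((11−1)/6)² = 2.778
te_HVAC install = (4 + 4·7 + 22)/6 = 54/6 = 9; σ²_HVAC install = ((22−4)/6)² = 9.000
te_Insulation = (1 + 4·2 + 9)/6 = 18/6 = 3; σ²_Insulation = ((9−1)/6)² = 1.778
te_Drywall = (4 + 4·6 + 8)/6 = 36/6 = 6; σ²_Drywall = ((8−4)/6)² = 0.444
te_Painting = (3 + 4·4 + 5)/6 = 24/6 = 4; σ²_Painting = ((5−3)/6)² = 0.111
te_Flooring = (9 + 4·11 + 19)/6 = 72/6 = 12; σ²_Flooring = ((19−9)/6)² = 2.778
te_Trim work = (1 + 4·2 + 15)/6 = 24/6 = 4; σ²_Trim work = ((15−1)/6)² = 5.444
te_Final inspection = (5 + 4·7 + 21)/6 = 54/6 = 9; σ²_Final inspection = ((21−5)/6)² = 7.111
te_Landscaping = (6 + 4·10 + 14)/6 = 60/6 = 10; σ²_Landscaping = ((14−6)/6)² = 1.778

Forward pass:
ES_Plumbing rough-in = 0; EF_Plumbing rough-in = 6
ES_HVAC install = 0; EF_HVAC install = 9
ES_Insulation = 9; EF_Insulation = 9+3 = 12
ES_Drywall = 9; EF_Drywall = 9+6 = 15
ES_Painting = max(EF_Plumbing rough-in=6, EF_HVAC install=9) = 9; EF_Painting = 9+4 = 13
ES_Flooring = 6; EF_Flooring = 6+12 = 18
ES_Trim work = 12; EF_Trim work = 12+4 = 16
ES_Final inspection = 12; EF_Final inspection = 12+9 = 21
ES_Landscaping = max(EF_Drywall=15, EF_Painting=13, EF_Flooring=18, EF_Trim work=16, EF_Final inspection=21) = 21; EF_Landscaping = 21+10 = 31
Expected project duration μ = 31 days. Critical path: HVAC install → Insulation → Final inspection → Landscaping.

Variance along critical path = 9.000 + 1.778 + 7.111 + 1.778 = 19.667; σ = 4.435 days.
D = μ + z·σ = 31 + 1.645·4.435 = 38.3 days

38.3 days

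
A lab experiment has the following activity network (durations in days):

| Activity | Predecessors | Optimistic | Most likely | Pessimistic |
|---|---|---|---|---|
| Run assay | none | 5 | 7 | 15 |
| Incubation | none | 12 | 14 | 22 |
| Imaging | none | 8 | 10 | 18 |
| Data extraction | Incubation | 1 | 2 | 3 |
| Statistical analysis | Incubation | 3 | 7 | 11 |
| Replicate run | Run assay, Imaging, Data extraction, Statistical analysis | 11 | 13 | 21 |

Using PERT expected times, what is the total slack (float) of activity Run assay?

te_Run assay = (5 + 4·7 + 15)/6 = 48/6 = 8
te_Incubation = (12 + 4·14 + 22)/6 = 90/6 = 15
te_Imaging = (8 + 4·10 + 18)/6 = 66/6 = 11
te_Data extraction = (1 + 4·2 + 3)/6 = 12/6 = 2
te_Statistical analysis = (3 + 4·7 + 11)/6 = 42/6 = 7
te_Replicate run = (11 + 4·13 + 21)/6 = 84/6 = 14

Forward pass:
ES_Run assay = 0; EF_Run assay = 8
ES_Incubation = 0; EF_Incubation = 15
ES_Imaging = 0; EF_Imaging = 11
ES_Data extraction = 15; EF_Data extraction = 15+2 = 17
ES_Statistical analysis = 15; EF_Statistical analysis = 15+7 = 22
ES_Replicate run = max(EF_Run assay=8, EF_Imaging=11, EF_Data extraction=17, EF_Statistical analysis=22) = 22; EF_Replicate run = 22+14 = 36
Expected project duration μ = 36 days. Critical path: Incubation → Statistical analysis → Replicate run.

Backward pass:
LF_Replicate run = 36; LS_Replicate run = 36−14 = 22
LF_Statistical analysis = LS_Replicate run = 22; LS_Statistical analysis = 22−7 = 15
LF_Data extraction = LS_Replicate run = 22; LS_Data extraction = 22−2 = 20
LF_Imaging = LS_Replicate run = 22; LS_Imaging = 22−11 = 11
LF_Incubation = min(LS_Data extraction=20, LS_Statistical analysis=15) = 15; LS_Incubation = 15−15 = 0
LF_Run assay = LS_Replicate run = 22; LS_Run assay = 22−8 = 14
Slack_Run assay = LS_Run assay − ES_Run assay = 14 − 0 = 14

14 days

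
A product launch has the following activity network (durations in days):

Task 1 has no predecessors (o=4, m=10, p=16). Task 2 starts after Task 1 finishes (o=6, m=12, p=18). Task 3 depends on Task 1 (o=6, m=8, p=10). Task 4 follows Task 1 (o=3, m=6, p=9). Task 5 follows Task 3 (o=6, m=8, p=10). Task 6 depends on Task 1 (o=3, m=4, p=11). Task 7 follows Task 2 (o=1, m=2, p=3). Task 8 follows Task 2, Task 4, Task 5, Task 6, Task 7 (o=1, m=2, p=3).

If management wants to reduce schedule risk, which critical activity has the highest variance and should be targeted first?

Task 1

te_Task 1 = (4 + 4·10 + 16)/6 = 60/6 = 10; σ²_Task 1 = ((16−4)/6)² = 4.000
te_Task 2 = (6 + 4·12 + 18)/6 = 72/6 = 12; σ²_Task 2 = ((18−6)/6)² = 4.000
te_Task 3 = (6 + 4·8 + 10)/6 = 48/6 = 8; σ²_Task 3 = ((10−6)/6)² = 0.444
te_Task 4 = (3 + 4·6 + 9)/6 = 36/6 = 6; σ²_Task 4 = ((9−3)/6)² = 1.000
te_Task 5 = (6 + 4·8 + 10)/6 = 48/6 = 8; σ²_Task 5 = ((10−6)/6)² = 0.444
te_Task 6 = (3 + 4·4 + 11)/6 = 30/6 = 5; σ²_Task 6 = ((11−3)/6)² = 1.778
te_Task 7 = (1 + 4·2 + 3)/6 = 12/6 = 2; σ²_Task 7 = ((3−1)/6)² = 0.111
te_Task 8 = (1 + 4·2 + 3)/6 = 12/6 = 2; σ²_Task 8 = ((3−1)/6)² = 0.111

Forward pass:
ES_Task 1 = 0; EF_Task 1 = 10
ES_Task 2 = 10; EF_Task 2 = 10+12 = 22
ES_Task 3 = 10; EF_Task 3 = 10+8 = 18
ES_Task 4 = 10; EF_Task 4 = 10+6 = 16
ES_Task 5 = 18; EF_Task 5 = 18+8 = 26
ES_Task 6 = 10; EF_Task 6 = 10+5 = 15
ES_Task 7 = 22; EF_Task 7 = 22+2 = 24
ES_Task 8 = max(EF_Task 2=22, EF_Task 4=16, EF_Task 5=26, EF_Task 6=15, EF_Task 7=24) = 26; EF_Task 8 = 26+2 = 28
Expected project duration μ = 28 days. Critical path: Task 1 → Task 3 → Task 5 → Task 8.

Variances on critical path: σ²_Task 1=4.000, σ²_Task 3=0.444, σ²_Task 5=0.444, σ²_Task 8=0.111.
Largest is σ²_Task 1 = 4.000.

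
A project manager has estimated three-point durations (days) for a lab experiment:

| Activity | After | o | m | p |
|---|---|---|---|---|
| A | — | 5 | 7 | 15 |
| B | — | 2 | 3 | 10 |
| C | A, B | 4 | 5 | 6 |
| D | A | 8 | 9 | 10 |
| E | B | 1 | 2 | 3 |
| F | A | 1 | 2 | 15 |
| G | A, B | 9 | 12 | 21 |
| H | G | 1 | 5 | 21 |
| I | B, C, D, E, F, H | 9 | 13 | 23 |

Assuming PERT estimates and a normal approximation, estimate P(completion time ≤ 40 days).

0.339

te_A = (5 + 4·7 + 15)/6 = 48/6 = 8; σ²_A = ((15−5)/6)² = 2.778
te_B = (2 + 4·3 + 10)/6 = 24/6 = 4; σ²_B = ((10−2)/6)² = 1.778
te_C = (4 + 4·5 + 6)/6 = 30/6 = 5; σ²_C = ((6−4)/6)² = 0.111
te_D = (8 + 4·9 + 10)/6 = 54/6 = 9; σ²_D = ((10−8)/6)² = 0.111
te_E = (1 + 4·2 + 3)/6 = 12/6 = 2; σ²_E = ((3−1)/6)² = 0.111
te_F = (1 + 4·2 + 15)/6 = 24/6 = 4; σ²_F = ((15−1)/6)² = 5.444
te_G = (9 + 4·12 + 21)/6 = 78/6 = 13; σ²_G = ((21−9)/6)² = 4.000
te_H = (1 + 4·5 + 21)/6 = 42/6 = 7; σ²_H = ((21−1)/6)² = 11.111
te_I = (9 + 4·13 + 23)/6 = 84/6 = 14; σ²_I = ((23−9)/6)² = 5.444

Forward pass:
ES_A = 0; EF_A = 8
ES_B = 0; EF_B = 4
ES_C = max(EF_A=8, EF_B=4) = 8; EF_C = 8+5 = 13
ES_D = 8; EF_D = 8+9 = 17
ES_E = 4; EF_E = 4+2 = 6
ES_F = 8; EF_F = 8+4 = 12
ES_G = max(EF_A=8, EF_B=4) = 8; EF_G = 8+13 = 21
ES_H = 21; EF_H = 21+7 = 28
ES_I = max(EF_B=4, EF_C=13, EF_D=17, EF_E=6, EF_F=12, EF_H=28) = 28; EF_I = 28+14 = 42
Expected project duration μ = 42 days. Critical path: A → G → H → I.

Variance along critical path = 2.778 + 4.000 + 11.111 + 5.444 = 23.333; σ = √23.333 = 4.830 days.
Z = (40 − 42) / 4.830 = -0.414
P(T ≤ 40) = Φ(-0.414) ≈ 0.339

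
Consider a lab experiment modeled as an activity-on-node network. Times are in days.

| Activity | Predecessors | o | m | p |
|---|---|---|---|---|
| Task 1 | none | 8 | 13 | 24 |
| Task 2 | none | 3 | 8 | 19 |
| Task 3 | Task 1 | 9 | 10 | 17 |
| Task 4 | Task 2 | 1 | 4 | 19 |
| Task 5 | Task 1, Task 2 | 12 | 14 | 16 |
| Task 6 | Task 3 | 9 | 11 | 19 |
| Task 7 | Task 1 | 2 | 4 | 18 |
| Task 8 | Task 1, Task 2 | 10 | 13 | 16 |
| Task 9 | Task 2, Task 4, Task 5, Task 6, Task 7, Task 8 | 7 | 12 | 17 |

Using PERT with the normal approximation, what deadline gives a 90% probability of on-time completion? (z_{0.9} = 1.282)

te_Task 1 = (8 + 4·13 + 24)/6 = 84/6 = 14; σ²_Task 1 = ((24−8)/6)² = 7.111
te_Task 2 = (3 + 4·8 + 19)/6 = 54/6 = 9; σ²_Task 2 = ((19−3)/6)² = 7.111
te_Task 3 = (9 + 4·10 + 17)/6 = 66/6 = 11; σ²_Task 3 = ((17−9)/6)² = 1.778
te_Task 4 = (1 + 4·4 + 19)/6 = 36/6 = 6; σ²_Task 4 = ((19−1)/6)² = 9.000
te_Task 5 = (12 + 4·14 + 16)/6 = 84/6 = 14; σ²_Task 5 = ((16−12)/6)² = 0.444
te_Task 6 = (9 + 4·11 + 19)/6 = 72/6 = 12; σ²_Task 6 = ((19−9)/6)² = 2.778
te_Task 7 = (2 + 4·4 + 18)/6 = 36/6 = 6; σ²_Task 7 = ((18−2)/6)² = 7.111
te_Task 8 = (10 + 4·13 + 16)/6 = 78/6 = 13; σ²_Task 8 = ((16−10)/6)² = 1.000
te_Task 9 = (7 + 4·12 + 17)/6 = 72/6 = 12; σ²_Task 9 = ((17−7)/6)² = 2.778

Forward pass:
ES_Task 1 = 0; EF_Task 1 = 14
ES_Task 2 = 0; EF_Task 2 = 9
ES_Task 3 = 14; EF_Task 3 = 14+11 = 25
ES_Task 4 = 9; EF_Task 4 = 9+6 = 15
ES_Task 5 = max(EF_Task 1=14, EF_Task 2=9) = 14; EF_Task 5 = 14+14 = 28
ES_Task 6 = 25; EF_Task 6 = 25+12 = 37
ES_Task 7 = 14; EF_Task 7 = 14+6 = 20
ES_Task 8 = max(EF_Task 1=14, EF_Task 2=9) = 14; EF_Task 8 = 14+13 = 27
ES_Task 9 = max(EF_Task 2=9, EF_Task 4=15, EF_Task 5=28, EF_Task 6=37, EF_Task 7=20, EF_Task 8=27) = 37; EF_Task 9 = 37+12 = 49
Expected project duration μ = 49 days. Critical path: Task 1 → Task 3 → Task 6 → Task 9.

Variance along critical path = 7.111 + 1.778 + 2.778 + 2.778 = 14.444; σ = 3.801 days.
D = μ + z·σ = 49 + 1.282·3.801 = 53.9 days

53.9 days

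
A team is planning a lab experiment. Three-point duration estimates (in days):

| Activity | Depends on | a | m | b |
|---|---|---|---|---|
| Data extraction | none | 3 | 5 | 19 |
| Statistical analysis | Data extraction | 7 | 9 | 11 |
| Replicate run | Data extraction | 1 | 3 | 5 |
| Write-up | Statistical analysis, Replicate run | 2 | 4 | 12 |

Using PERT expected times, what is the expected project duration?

te_Data extraction = (3 + 4·5 + 19)/6 = 42/6 = 7
te_Statistical analysis = (7 + 4·9 + 11)/6 = 54/6 = 9
te_Replicate run = (1 + 4·3 + 5)/6 = 18/6 = 3
te_Write-up = (2 + 4·4 + 12)/6 = 30/6 = 5

Forward pass:
ES_Data extraction = 0; EF_Data extraction = 7
ES_Statistical analysis = 7; EF_Statistical analysis = 7+9 = 16
ES_Replicate run = 7; EF_Replicate run = 7+3 = 10
ES_Write-up = max(EF_Statistical analysis=16, EF_Replicate run=10) = 16; EF_Write-up = 16+5 = 21
Expected project duration μ = 21 days. Critical path: Data extraction → Statistical analysis → Write-up.

21 days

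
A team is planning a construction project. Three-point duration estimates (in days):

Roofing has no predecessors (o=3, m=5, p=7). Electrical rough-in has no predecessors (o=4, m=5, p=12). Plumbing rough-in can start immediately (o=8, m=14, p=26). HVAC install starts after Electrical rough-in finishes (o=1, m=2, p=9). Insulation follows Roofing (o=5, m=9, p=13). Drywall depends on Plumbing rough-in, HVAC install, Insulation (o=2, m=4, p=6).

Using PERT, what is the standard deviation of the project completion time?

3.07 days

te_Roofing = (3 + 4·5 + 7)/6 = 30/6 = 5; σ²_Roofing = ((7−3)/6)² = 0.444
te_Electrical rough-in = (4 + 4·5 + 12)/6 = 36/6 = 6; σ²_Electrical rough-in = ((12−4)/6)² = 1.778
te_Plumbing rough-in = (8 + 4·14 + 26)/6 = 90/6 = 15; σ²_Plumbing rough-in = ((26−8)/6)² = 9.000
te_HVAC install = (1 + 4·2 + 9)/6 = 18/6 = 3; σ²_HVAC install = ((9−1)/6)² = 1.778
te_Insulation = (5 + 4·9 + 13)/6 = 54/6 = 9; σ²_Insulation = ((13−5)/6)² = 1.778
te_Drywall = (2 + 4·4 + 6)/6 = 24/6 = 4; σ²_Drywall = ((6−2)/6)² = 0.444

Forward pass:
ES_Roofing = 0; EF_Roofing = 5
ES_Electrical rough-in = 0; EF_Electrical rough-in = 6
ES_Plumbing rough-in = 0; EF_Plumbing rough-in = 15
ES_HVAC install = 6; EF_HVAC install = 6+3 = 9
ES_Insulation = 5; EF_Insulation = 5+9 = 14
ES_Drywall = max(EF_Plumbing rough-in=15, EF_HVAC install=9, EF_Insulation=14) = 15; EF_Drywall = 15+4 = 19
Expected project duration μ = 19 days. Critical path: Plumbing rough-in → Drywall.

Variance along critical path = 9.000 + 0.444 = 9.444
σ = √9.444 = 3.073 days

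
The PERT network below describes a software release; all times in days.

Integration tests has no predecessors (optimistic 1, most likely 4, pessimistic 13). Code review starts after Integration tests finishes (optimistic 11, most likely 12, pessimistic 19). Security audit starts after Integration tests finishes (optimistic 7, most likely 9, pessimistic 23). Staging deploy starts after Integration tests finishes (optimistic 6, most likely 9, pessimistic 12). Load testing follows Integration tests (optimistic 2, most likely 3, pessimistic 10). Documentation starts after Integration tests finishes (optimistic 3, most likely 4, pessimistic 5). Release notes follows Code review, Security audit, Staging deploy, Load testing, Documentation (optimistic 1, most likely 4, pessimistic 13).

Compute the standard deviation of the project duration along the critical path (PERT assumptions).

3.13 days

te_Integration tests = (1 + 4·4 + 13)/6 = 30/6 = 5; σ²_Integration tests = ((13−1)/6)² = 4.000
te_Code review = (11 + 4·12 + 19)/6 = 78/6 = 13; σ²_Code review = ((19−11)/6)² = 1.778
te_Security audit = (7 + 4·9 + 23)/6 = 66/6 = 11; σ²_Security audit = ((23−7)/6)² = 7.111
te_Staging deploy = (6 + 4·9 + 12)/6 = 54/6 = 9; σ²_Staging deploy = ((12−6)/6)² = 1.000
te_Load testing = (2 + 4·3 + 10)/6 = 24/6 = 4; σ²_Load testing = ((10−2)/6)² = 1.778
te_Documentation = (3 + 4·4 + 5)/6 = 24/6 = 4; σ²_Documentation = ((5−3)/6)² = 0.111
te_Release notes = (1 + 4·4 + 13)/6 = 30/6 = 5; σ²_Release notes = ((13−1)/6)² = 4.000

Forward pass:
ES_Integration tests = 0; EF_Integration tests = 5
ES_Code review = 5; EF_Code review = 5+13 = 18
ES_Security audit = 5; EF_Security audit = 5+11 = 16
ES_Staging deploy = 5; EF_Staging deploy = 5+9 = 14
ES_Load testing = 5; EF_Load testing = 5+4 = 9
ES_Documentation = 5; EF_Documentation = 5+4 = 9
ES_Release notes = max(EF_Code review=18, EF_Security audit=16, EF_Staging deploy=14, EF_Load testing=9, EF_Documentation=9) = 18; EF_Release notes = 18+5 = 23
Expected project duration μ = 23 days. Critical path: Integration tests → Code review → Release notes.

Variance along critical path = 4.000 + 1.778 + 4.000 = 9.778
σ = √9.778 = 3.127 days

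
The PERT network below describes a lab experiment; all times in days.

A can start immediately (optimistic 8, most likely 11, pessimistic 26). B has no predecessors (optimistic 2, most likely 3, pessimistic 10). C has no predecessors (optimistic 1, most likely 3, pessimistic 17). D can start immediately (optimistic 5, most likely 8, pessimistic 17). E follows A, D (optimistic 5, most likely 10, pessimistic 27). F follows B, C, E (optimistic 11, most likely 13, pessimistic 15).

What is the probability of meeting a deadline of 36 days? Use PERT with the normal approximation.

0.338

te_A = (8 + 4·11 + 26)/6 = 78/6 = 13; σ²_A = ((26−8)/6)² = 9.000
te_B = (2 + 4·3 + 10)/6 = 24/6 = 4; σ²_B = ((10−2)/6)² = 1.778
te_C = (1 + 4·3 + 17)/6 = 30/6 = 5; σ²_C = ((17−1)/6)² = 7.111
te_D = (5 + 4·8 + 17)/6 = 54/6 = 9; σ²_D = ((17−5)/6)² = 4.000
te_E = (5 + 4·10 + 27)/6 = 72/6 = 12; σ²_E = ((27−5)/6)² = 13.444
te_F = (11 + 4·13 + 15)/6 = 78/6 = 13; σ²_F = ((15−11)/6)² = 0.444

Forward pass:
ES_A = 0; EF_A = 13
ES_B = 0; EF_B = 4
ES_C = 0; EF_C = 5
ES_D = 0; EF_D = 9
ES_E = max(EF_A=13, EF_D=9) = 13; EF_E = 13+12 = 25
ES_F = max(EF_B=4, EF_C=5, EF_E=25) = 25; EF_F = 25+13 = 38
Expected project duration μ = 38 days. Critical path: A → E → F.

Variance along critical path = 9.000 + 13.444 + 0.444 = 22.889; σ = √22.889 = 4.784 days.
Z = (36 − 38) / 4.784 = -0.418
P(T ≤ 36) = Φ(-0.418) ≈ 0.338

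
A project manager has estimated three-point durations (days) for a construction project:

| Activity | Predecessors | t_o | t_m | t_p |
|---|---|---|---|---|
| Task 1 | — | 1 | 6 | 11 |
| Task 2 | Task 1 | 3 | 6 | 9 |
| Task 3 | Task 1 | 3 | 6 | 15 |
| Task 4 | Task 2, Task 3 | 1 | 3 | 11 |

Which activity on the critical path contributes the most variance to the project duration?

te_Task 1 = (1 + 4·6 + 11)/6 = 36/6 = 6; σ²_Task 1 = ((11−1)/6)² = 2.778
te_Task 2 = (3 + 4·6 + 9)/6 = 36/6 = 6; σ²_Task 2 = ((9−3)/6)² = 1.000
te_Task 3 = (3 + 4·6 + 15)/6 = 42/6 = 7; σ²_Task 3 = ((15−3)/6)² = 4.000
te_Task 4 = (1 + 4·3 + 11)/6 = 24/6 = 4; σ²_Task 4 = ((11−1)/6)² = 2.778

Forward pass:
ES_Task 1 = 0; EF_Task 1 = 6
ES_Task 2 = 6; EF_Task 2 = 6+6 = 12
ES_Task 3 = 6; EF_Task 3 = 6+7 = 13
ES_Task 4 = max(EF_Task 2=12, EF_Task 3=13) = 13; EF_Task 4 = 13+4 = 17
Expected project duration μ = 17 days. Critical path: Task 1 → Task 3 → Task 4.

Variances on critical path: σ²_Task 1=2.778, σ²_Task 3=4.000, σ²_Task 4=2.778.
Largest is σ²_Task 3 = 4.000.

Task 3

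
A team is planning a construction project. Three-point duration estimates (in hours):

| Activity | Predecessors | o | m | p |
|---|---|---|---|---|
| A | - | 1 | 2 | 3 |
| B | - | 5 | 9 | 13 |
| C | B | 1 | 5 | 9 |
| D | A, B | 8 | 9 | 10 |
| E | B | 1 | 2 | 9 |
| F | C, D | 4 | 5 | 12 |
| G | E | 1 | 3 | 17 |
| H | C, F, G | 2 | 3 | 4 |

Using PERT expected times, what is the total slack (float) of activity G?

7 hours

te_A = (1 + 4·2 + 3)/6 = 12/6 = 2
te_B = (5 + 4·9 + 13)/6 = 54/6 = 9
te_C = (1 + 4·5 + 9)/6 = 30/6 = 5
te_D = (8 + 4·9 + 10)/6 = 54/6 = 9
te_E = (1 + 4·2 + 9)/6 = 18/6 = 3
te_F = (4 + 4·5 + 12)/6 = 36/6 = 6
te_G = (1 + 4·3 + 17)/6 = 30/6 = 5
te_H = (2 + 4·3 + 4)/6 = 18/6 = 3

Forward pass:
ES_A = 0; EF_A = 2
ES_B = 0; EF_B = 9
ES_C = 9; EF_C = 9+5 = 14
ES_D = max(EF_A=2, EF_B=9) = 9; EF_D = 9+9 = 18
ES_E = 9; EF_E = 9+3 = 12
ES_F = max(EF_C=14, EF_D=18) = 18; EF_F = 18+6 = 24
ES_G = 12; EF_G = 12+5 = 17
ES_H = max(EF_C=14, EF_F=24, EF_G=17) = 24; EF_H = 24+3 = 27
Expected project duration μ = 27 hours. Critical path: B → D → F → H.

Backward pass:
LF_H = 27; LS_H = 27−3 = 24
LF_G = LS_H = 24; LS_G = 24−5 = 19
LF_F = LS_H = 24; LS_F = 24−6 = 18
LF_E = LS_G = 19; LS_E = 19−3 = 16
LF_D = LS_F = 18; LS_D = 18−9 = 9
LF_C = min(LS_F=18, LS_H=24) = 18; LS_C = 18−5 = 13
LF_B = min(LS_C=13, LS_D=9, LS_E=16) = 9; LS_B = 9−9 = 0
LF_A = LS_D = 9; LS_A = 9−2 = 7
Slack_G = LS_G − ES_G = 19 − 12 = 7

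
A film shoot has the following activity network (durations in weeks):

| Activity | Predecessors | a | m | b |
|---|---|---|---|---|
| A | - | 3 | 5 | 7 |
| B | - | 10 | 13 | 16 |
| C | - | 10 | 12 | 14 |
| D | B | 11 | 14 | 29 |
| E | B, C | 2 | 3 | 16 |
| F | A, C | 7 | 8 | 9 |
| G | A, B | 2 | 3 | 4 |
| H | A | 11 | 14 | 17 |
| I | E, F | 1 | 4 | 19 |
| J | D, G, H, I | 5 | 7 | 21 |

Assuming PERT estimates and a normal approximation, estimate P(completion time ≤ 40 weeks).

0.686

te_A = (3 + 4·5 + 7)/6 = 30/6 = 5; σ²_A = ((7−3)/6)² = 0.444
te_B = (10 + 4·13 + 16)/6 = 78/6 = 13; σ²_B = ((16−10)/6)² = 1.000
te_C = (10 + 4·12 + 14)/6 = 72/6 = 12; σ²_C = ((14−10)/6)² = 0.444
te_D = (11 + 4·14 + 29)/6 = 96/6 = 16; σ²_D = ((29−11)/6)² = 9.000
te_E = (2 + 4·3 + 16)/6 = 30/6 = 5; σ²_E = ((16−2)/6)² = 5.444
te_F = (7 + 4·8 + 9)/6 = 48/6 = 8; σ²_F = ((9−7)/6)² = 0.111
te_G = (2 + 4·3 + 4)/6 = 18/6 = 3; σ²_G = ((4−2)/6)² = 0.111
te_H = (11 + 4·14 + 17)/6 = 84/6 = 14; σ²_H = ((17−11)/6)² = 1.000
te_I = (1 + 4·4 + 19)/6 = 36/6 = 6; σ²_I = ((19−1)/6)² = 9.000
te_J = (5 + 4·7 + 21)/6 = 54/6 = 9; σ²_J = ((21−5)/6)² = 7.111

Forward pass:
ES_A = 0; EF_A = 5
ES_B = 0; EF_B = 13
ES_C = 0; EF_C = 12
ES_D = 13; EF_D = 13+16 = 29
ES_E = max(EF_B=13, EF_C=12) = 13; EF_E = 13+5 = 18
ES_F = max(EF_A=5, EF_C=12) = 12; EF_F = 12+8 = 20
ES_G = max(EF_A=5, EF_B=13) = 13; EF_G = 13+3 = 16
ES_H = 5; EF_H = 5+14 = 19
ES_I = max(EF_E=18, EF_F=20) = 20; EF_I = 20+6 = 26
ES_J = max(EF_D=29, EF_G=16, EF_H=19, EF_I=26) = 29; EF_J = 29+9 = 38
Expected project duration μ = 38 weeks. Critical path: B → D → J.

Variance along critical path = 1.000 + 9.000 + 7.111 = 17.111; σ = √17.111 = 4.137 weeks.
Z = (40 − 38) / 4.137 = 0.483
P(T ≤ 40) = Φ(0.483) ≈ 0.686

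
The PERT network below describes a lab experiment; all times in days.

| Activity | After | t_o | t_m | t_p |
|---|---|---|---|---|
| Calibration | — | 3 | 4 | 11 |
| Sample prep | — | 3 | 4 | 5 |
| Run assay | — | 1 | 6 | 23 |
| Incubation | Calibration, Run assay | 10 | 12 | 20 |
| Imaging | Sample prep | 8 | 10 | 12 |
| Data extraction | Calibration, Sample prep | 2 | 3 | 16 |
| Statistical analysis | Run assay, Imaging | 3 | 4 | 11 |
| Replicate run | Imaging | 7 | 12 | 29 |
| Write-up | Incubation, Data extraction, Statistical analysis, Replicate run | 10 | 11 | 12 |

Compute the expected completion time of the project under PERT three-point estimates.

39 days

te_Calibration = (3 + 4·4 + 11)/6 = 30/6 = 5
te_Sample prep = (3 + 4·4 + 5)/6 = 24/6 = 4
te_Run assay = (1 + 4·6 + 23)/6 = 48/6 = 8
te_Incubation = (10 + 4·12 + 20)/6 = 78/6 = 13
te_Imaging = (8 + 4·10 + 12)/6 = 60/6 = 10
te_Data extraction = (2 + 4·3 + 16)/6 = 30/6 = 5
te_Statistical analysis = (3 + 4·4 + 11)/6 = 30/6 = 5
te_Replicate run = (7 + 4·12 + 29)/6 = 84/6 = 14
te_Write-up = (10 + 4·11 + 12)/6 = 66/6 = 11

Forward pass:
ES_Calibration = 0; EF_Calibration = 5
ES_Sample prep = 0; EF_Sample prep = 4
ES_Run assay = 0; EF_Run assay = 8
ES_Incubation = max(EF_Calibration=5, EF_Run assay=8) = 8; EF_Incubation = 8+13 = 21
ES_Imaging = 4; EF_Imaging = 4+10 = 14
ES_Data extraction = max(EF_Calibration=5, EF_Sample prep=4) = 5; EF_Data extraction = 5+5 = 10
ES_Statistical analysis = max(EF_Run assay=8, EF_Imaging=14) = 14; EF_Statistical analysis = 14+5 = 19
ES_Replicate run = 14; EF_Replicate run = 14+14 = 28
ES_Write-up = max(EF_Incubation=21, EF_Data extraction=10, EF_Statistical analysis=19, EF_Replicate run=28) = 28; EF_Write-up = 28+11 = 39
Expected project duration μ = 39 days. Critical path: Sample prep → Imaging → Replicate run → Write-up.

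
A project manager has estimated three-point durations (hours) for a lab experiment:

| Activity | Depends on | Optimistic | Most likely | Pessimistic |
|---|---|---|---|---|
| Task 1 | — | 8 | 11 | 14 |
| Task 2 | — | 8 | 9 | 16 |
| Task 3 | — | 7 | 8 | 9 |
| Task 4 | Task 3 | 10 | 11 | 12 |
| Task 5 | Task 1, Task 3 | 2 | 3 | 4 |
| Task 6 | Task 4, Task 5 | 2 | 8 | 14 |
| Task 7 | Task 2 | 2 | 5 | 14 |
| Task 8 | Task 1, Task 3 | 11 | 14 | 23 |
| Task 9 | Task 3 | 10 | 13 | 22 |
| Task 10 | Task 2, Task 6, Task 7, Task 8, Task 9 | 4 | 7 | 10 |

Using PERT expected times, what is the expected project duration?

34 hours

te_Task 1 = (8 + 4·11 + 14)/6 = 66/6 = 11
te_Task 2 = (8 + 4·9 + 16)/6 = 60/6 = 10
te_Task 3 = (7 + 4·8 + 9)/6 = 48/6 = 8
te_Task 4 = (10 + 4·11 + 12)/6 = 66/6 = 11
te_Task 5 = (2 + 4·3 + 4)/6 = 18/6 = 3
te_Task 6 = (2 + 4·8 + 14)/6 = 48/6 = 8
te_Task 7 = (2 + 4·5 + 14)/6 = 36/6 = 6
te_Task 8 = (11 + 4·14 + 23)/6 = 90/6 = 15
te_Task 9 = (10 + 4·13 + 22)/6 = 84/6 = 14
te_Task 10 = (4 + 4·7 + 10)/6 = 42/6 = 7

Forward pass:
ES_Task 1 = 0; EF_Task 1 = 11
ES_Task 2 = 0; EF_Task 2 = 10
ES_Task 3 = 0; EF_Task 3 = 8
ES_Task 4 = 8; EF_Task 4 = 8+11 = 19
ES_Task 5 = max(EF_Task 1=11, EF_Task 3=8) = 11; EF_Task 5 = 11+3 = 14
ES_Task 6 = max(EF_Task 4=19, EF_Task 5=14) = 19; EF_Task 6 = 19+8 = 27
ES_Task 7 = 10; EF_Task 7 = 10+6 = 16
ES_Task 8 = max(EF_Task 1=11, EF_Task 3=8) = 11; EF_Task 8 = 11+15 = 26
ES_Task 9 = 8; EF_Task 9 = 8+14 = 22
ES_Task 10 = max(EF_Task 2=10, EF_Task 6=27, EF_Task 7=16, EF_Task 8=26, EF_Task 9=22) = 27; EF_Task 10 = 27+7 = 34
Expected project duration μ = 34 hours. Critical path: Task 3 → Task 4 → Task 6 → Task 10.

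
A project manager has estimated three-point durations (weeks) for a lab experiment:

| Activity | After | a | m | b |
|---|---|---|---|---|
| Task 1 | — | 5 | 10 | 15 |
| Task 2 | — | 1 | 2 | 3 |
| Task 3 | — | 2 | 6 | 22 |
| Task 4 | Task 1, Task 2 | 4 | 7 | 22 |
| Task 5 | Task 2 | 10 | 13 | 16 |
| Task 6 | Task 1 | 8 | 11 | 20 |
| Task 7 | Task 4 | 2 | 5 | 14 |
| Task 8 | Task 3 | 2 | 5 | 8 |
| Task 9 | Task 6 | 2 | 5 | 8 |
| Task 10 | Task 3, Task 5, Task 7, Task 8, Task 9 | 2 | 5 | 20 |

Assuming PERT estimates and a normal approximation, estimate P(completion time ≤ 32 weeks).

0.313

te_Task 1 = (5 + 4·10 + 15)/6 = 60/6 = 10; σ²_Task 1 = ((15−5)/6)² = 2.778
te_Task 2 = (1 + 4·2 + 3)/6 = 12/6 = 2; σ²_Task 2 = ((3−1)/6)² = 0.111
te_Task 3 = (2 + 4·6 + 22)/6 = 48/6 = 8; σ²_Task 3 = ((22−2)/6)² = 11.111
te_Task 4 = (4 + 4·7 + 22)/6 = 54/6 = 9; σ²_Task 4 = ((22−4)/6)² = 9.000
te_Task 5 = (10 + 4·13 + 16)/6 = 78/6 = 13; σ²_Task 5 = ((16−10)/6)² = 1.000
te_Task 6 = (8 + 4·11 + 20)/6 = 72/6 = 12; σ²_Task 6 = ((20−8)/6)² = 4.000
te_Task 7 = (2 + 4·5 + 14)/6 = 36/6 = 6; σ²_Task 7 = ((14−2)/6)² = 4.000
te_Task 8 = (2 + 4·5 + 8)/6 = 30/6 = 5; σ²_Task 8 = ((8−2)/6)² = 1.000
te_Task 9 = (2 + 4·5 + 8)/6 = 30/6 = 5; σ²_Task 9 = ((8−2)/6)² = 1.000
te_Task 10 = (2 + 4·5 + 20)/6 = 42/6 = 7; σ²_Task 10 = ((20−2)/6)² = 9.000

Forward pass:
ES_Task 1 = 0; EF_Task 1 = 10
ES_Task 2 = 0; EF_Task 2 = 2
ES_Task 3 = 0; EF_Task 3 = 8
ES_Task 4 = max(EF_Task 1=10, EF_Task 2=2) = 10; EF_Task 4 = 10+9 = 19
ES_Task 5 = 2; EF_Task 5 = 2+13 = 15
ES_Task 6 = 10; EF_Task 6 = 10+12 = 22
ES_Task 7 = 19; EF_Task 7 = 19+6 = 25
ES_Task 8 = 8; EF_Task 8 = 8+5 = 13
ES_Task 9 = 22; EF_Task 9 = 22+5 = 27
ES_Task 10 = max(EF_Task 3=8, EF_Task 5=15, EF_Task 7=25, EF_Task 8=13, EF_Task 9=27) = 27; EF_Task 10 = 27+7 = 34
Expected project duration μ = 34 weeks. Critical path: Task 1 → Task 6 → Task 9 → Task 10.

Variance along critical path = 2.778 + 4.000 + 1.000 + 9.000 = 16.778; σ = √16.778 = 4.096 weeks.
Z = (32 − 34) / 4.096 = -0.488
P(T ≤ 32) = Φ(-0.488) ≈ 0.313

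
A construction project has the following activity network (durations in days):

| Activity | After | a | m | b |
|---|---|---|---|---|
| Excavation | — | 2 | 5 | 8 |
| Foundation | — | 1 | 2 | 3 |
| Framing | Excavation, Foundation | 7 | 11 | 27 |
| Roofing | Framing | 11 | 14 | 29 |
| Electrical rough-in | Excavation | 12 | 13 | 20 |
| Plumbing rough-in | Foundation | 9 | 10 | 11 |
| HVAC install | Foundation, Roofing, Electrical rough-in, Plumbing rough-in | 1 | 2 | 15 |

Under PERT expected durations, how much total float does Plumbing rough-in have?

22 days

te_Excavation = (2 + 4·5 + 8)/6 = 30/6 = 5
te_Foundation = (1 + 4·2 + 3)/6 = 12/6 = 2
te_Framing = (7 + 4·11 + 27)/6 = 78/6 = 13
te_Roofing = (11 + 4·14 + 29)/6 = 96/6 = 16
te_Electrical rough-in = (12 + 4·13 + 20)/6 = 84/6 = 14
te_Plumbing rough-in = (9 + 4·10 + 11)/6 = 60/6 = 10
te_HVAC install = (1 + 4·2 + 15)/6 = 24/6 = 4

Forward pass:
ES_Excavation = 0; EF_Excavation = 5
ES_Foundation = 0; EF_Foundation = 2
ES_Framing = max(EF_Excavation=5, EF_Foundation=2) = 5; EF_Framing = 5+13 = 18
ES_Roofing = 18; EF_Roofing = 18+16 = 34
ES_Electrical rough-in = 5; EF_Electrical rough-in = 5+14 = 19
ES_Plumbing rough-in = 2; EF_Plumbing rough-in = 2+10 = 12
ES_HVAC install = max(EF_Foundation=2, EF_Roofing=34, EF_Electrical rough-in=19, EF_Plumbing rough-in=12) = 34; EF_HVAC install = 34+4 = 38
Expected project duration μ = 38 days. Critical path: Excavation → Framing → Roofing → HVAC install.

Backward pass:
LF_HVAC install = 38; LS_HVAC install = 38−4 = 34
LF_Plumbing rough-in = LS_HVAC install = 34; LS_Plumbing rough-in = 34−10 = 24
LF_Electrical rough-in = LS_HVAC install = 34; LS_Electrical rough-in = 34−14 = 20
LF_Roofing = LS_HVAC install = 34; LS_Roofing = 34−16 = 18
LF_Framing = LS_Roofing = 18; LS_Framing = 18−13 = 5
LF_Foundation = min(LS_Framing=5, LS_Plumbing rough-in=24, LS_HVAC install=34) = 5; LS_Foundation = 5−2 = 3
LF_Excavation = min(LS_Framing=5, LS_Electrical rough-in=20) = 5; LS_Excavation = 5−5 = 0
Slack_Plumbing rough-in = LS_Plumbing rough-in − ES_Plumbing rough-in = 24 − 2 = 22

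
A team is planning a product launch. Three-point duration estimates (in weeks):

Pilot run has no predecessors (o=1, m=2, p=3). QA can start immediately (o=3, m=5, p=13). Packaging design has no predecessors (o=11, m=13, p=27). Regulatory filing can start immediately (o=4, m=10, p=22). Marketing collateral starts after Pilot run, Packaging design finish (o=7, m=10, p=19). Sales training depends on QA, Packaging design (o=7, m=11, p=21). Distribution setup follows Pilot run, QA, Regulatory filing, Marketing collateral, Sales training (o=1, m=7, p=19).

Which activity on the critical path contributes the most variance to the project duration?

te_Pilot run = (1 + 4·2 + 3)/6 = 12/6 = 2; σ²_Pilot run = ((3−1)/6)² = 0.111
te_QA = (3 + 4·5 + 13)/6 = 36/6 = 6; σ²_QA = ((13−3)/6)² = 2.778
te_Packaging design = (11 + 4·13 + 27)/6 = 90/6 = 15; σ²_Packaging design = ((27−11)/6)² = 7.111
te_Regulatory filing = (4 + 4·10 + 22)/6 = 66/6 = 11; σ²_Regulatory filing = ((22−4)/6)² = 9.000
te_Marketing collateral = (7 + 4·10 + 19)/6 = 66/6 = 11; σ²_Marketing collateral = ((19−7)/6)² = 4.000
te_Sales training = (7 + 4·11 + 21)/6 = 72/6 = 12; σ²_Sales training = ((21−7)/6)² = 5.444
te_Distribution setup = (1 + 4·7 + 19)/6 = 48/6 = 8; σ²_Distribution setup = ((19−1)/6)² = 9.000

Forward pass:
ES_Pilot run = 0; EF_Pilot run = 2
ES_QA = 0; EF_QA = 6
ES_Packaging design = 0; EF_Packaging design = 15
ES_Regulatory filing = 0; EF_Regulatory filing = 11
ES_Marketing collateral = max(EF_Pilot run=2, EF_Packaging design=15) = 15; EF_Marketing collateral = 15+11 = 26
ES_Sales training = max(EF_QA=6, EF_Packaging design=15) = 15; EF_Sales training = 15+12 = 27
ES_Distribution setup = max(EF_Pilot run=2, EF_QA=6, EF_Regulatory filing=11, EF_Marketing collateral=26, EF_Sales training=27) = 27; EF_Distribution setup = 27+8 = 35
Expected project duration μ = 35 weeks. Critical path: Packaging design → Sales training → Distribution setup.

Variances on critical path: σ²_Packaging design=7.111, σ²_Sales training=5.444, σ²_Distribution setup=9.000.
Largest is σ²_Distribution setup = 9.000.

Distribution setup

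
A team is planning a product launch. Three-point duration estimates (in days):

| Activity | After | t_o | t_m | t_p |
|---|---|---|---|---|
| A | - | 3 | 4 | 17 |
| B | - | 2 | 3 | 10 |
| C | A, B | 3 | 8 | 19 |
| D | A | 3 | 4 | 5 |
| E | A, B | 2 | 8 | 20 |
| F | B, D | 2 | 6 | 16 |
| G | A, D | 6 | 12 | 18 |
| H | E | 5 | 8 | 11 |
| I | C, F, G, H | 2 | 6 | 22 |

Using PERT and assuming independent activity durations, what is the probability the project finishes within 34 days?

te_A = (3 + 4·4 + 17)/6 = 36/6 = 6; σ²_A = ((17−3)/6)² = 5.444
te_B = (2 + 4·3 + 10)/6 = 24/6 = 4; σ²_B = ((10−2)/6)² = 1.778
te_C = (3 + 4·8 + 19)/6 = 54/6 = 9; σ²_C = ((19−3)/6)² = 7.111
te_D = (3 + 4·4 + 5)/6 = 24/6 = 4; σ²_D = ((5−3)/6)² = 0.111
te_E = (2 + 4·8 + 20)/6 = 54/6 = 9; σ²_E = ((20−2)/6)² = 9.000
te_F = (2 + 4·6 + 16)/6 = 42/6 = 7; σ²_F = ((16−2)/6)² = 5.444
te_G = (6 + 4·12 + 18)/6 = 72/6 = 12; σ²_G = ((18−6)/6)² = 4.000
te_H = (5 + 4·8 + 11)/6 = 48/6 = 8; σ²_H = ((11−5)/6)² = 1.000
te_I = (2 + 4·6 + 22)/6 = 48/6 = 8; σ²_I = ((22−2)/6)² = 11.111

Forward pass:
ES_A = 0; EF_A = 6
ES_B = 0; EF_B = 4
ES_C = max(EF_A=6, EF_B=4) = 6; EF_C = 6+9 = 15
ES_D = 6; EF_D = 6+4 = 10
ES_E = max(EF_A=6, EF_B=4) = 6; EF_E = 6+9 = 15
ES_F = max(EF_B=4, EF_D=10) = 10; EF_F = 10+7 = 17
ES_G = max(EF_A=6, EF_D=10) = 10; EF_G = 10+12 = 22
ES_H = 15; EF_H = 15+8 = 23
ES_I = max(EF_C=15, EF_F=17, EF_G=22, EF_H=23) = 23; EF_I = 23+8 = 31
Expected project duration μ = 31 days. Critical path: A → E → H → I.

Variance along critical path = 5.444 + 9.000 + 1.000 + 11.111 = 26.556; σ = √26.556 = 5.153 days.
Z = (34 − 31) / 5.153 = 0.582
P(T ≤ 34) = Φ(0.582) ≈ 0.720

0.720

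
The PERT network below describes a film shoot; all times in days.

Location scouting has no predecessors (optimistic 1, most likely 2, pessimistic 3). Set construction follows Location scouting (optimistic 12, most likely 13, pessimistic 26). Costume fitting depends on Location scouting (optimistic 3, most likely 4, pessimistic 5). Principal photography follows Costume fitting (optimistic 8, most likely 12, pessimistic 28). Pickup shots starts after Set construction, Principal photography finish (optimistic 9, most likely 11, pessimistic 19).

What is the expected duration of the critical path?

32 days

te_Location scouting = (1 + 4·2 + 3)/6 = 12/6 = 2
te_Set construction = (12 + 4·13 + 26)/6 = 90/6 = 15
te_Costume fitting = (3 + 4·4 + 5)/6 = 24/6 = 4
te_Principal photography = (8 + 4·12 + 28)/6 = 84/6 = 14
te_Pickup shots = (9 + 4·11 + 19)/6 = 72/6 = 12

Forward pass:
ES_Location scouting = 0; EF_Location scouting = 2
ES_Set construction = 2; EF_Set construction = 2+15 = 17
ES_Costume fitting = 2; EF_Costume fitting = 2+4 = 6
ES_Principal photography = 6; EF_Principal photography = 6+14 = 20
ES_Pickup shots = max(EF_Set construction=17, EF_Principal photography=20) = 20; EF_Pickup shots = 20+12 = 32
Expected project duration μ = 32 days. Critical path: Location scouting → Costume fitting → Principal photography → Pickup shots.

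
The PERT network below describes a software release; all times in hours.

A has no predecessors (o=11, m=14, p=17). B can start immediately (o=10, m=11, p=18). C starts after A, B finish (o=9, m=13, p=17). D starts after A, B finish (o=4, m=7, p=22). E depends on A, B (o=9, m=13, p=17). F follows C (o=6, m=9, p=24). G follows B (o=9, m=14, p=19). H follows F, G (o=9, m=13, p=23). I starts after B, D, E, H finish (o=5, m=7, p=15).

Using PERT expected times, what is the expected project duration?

60 hours

te_A = (11 + 4·14 + 17)/6 = 84/6 = 14
te_B = (10 + 4·11 + 18)/6 = 72/6 = 12
te_C = (9 + 4·13 + 17)/6 = 78/6 = 13
te_D = (4 + 4·7 + 22)/6 = 54/6 = 9
te_E = (9 + 4·13 + 17)/6 = 78/6 = 13
te_F = (6 + 4·9 + 24)/6 = 66/6 = 11
te_G = (9 + 4·14 + 19)/6 = 84/6 = 14
te_H = (9 + 4·13 + 23)/6 = 84/6 = 14
te_I = (5 + 4·7 + 15)/6 = 48/6 = 8

Forward pass:
ES_A = 0; EF_A = 14
ES_B = 0; EF_B = 12
ES_C = max(EF_A=14, EF_B=12) = 14; EF_C = 14+13 = 27
ES_D = max(EF_A=14, EF_B=12) = 14; EF_D = 14+9 = 23
ES_E = max(EF_A=14, EF_B=12) = 14; EF_E = 14+13 = 27
ES_F = 27; EF_F = 27+11 = 38
ES_G = 12; EF_G = 12+14 = 26
ES_H = max(EF_F=38, EF_G=26) = 38; EF_H = 38+14 = 52
ES_I = max(EF_B=12, EF_D=23, EF_E=27, EF_H=52) = 52; EF_I = 52+8 = 60
Expected project duration μ = 60 hours. Critical path: A → C → F → H → I.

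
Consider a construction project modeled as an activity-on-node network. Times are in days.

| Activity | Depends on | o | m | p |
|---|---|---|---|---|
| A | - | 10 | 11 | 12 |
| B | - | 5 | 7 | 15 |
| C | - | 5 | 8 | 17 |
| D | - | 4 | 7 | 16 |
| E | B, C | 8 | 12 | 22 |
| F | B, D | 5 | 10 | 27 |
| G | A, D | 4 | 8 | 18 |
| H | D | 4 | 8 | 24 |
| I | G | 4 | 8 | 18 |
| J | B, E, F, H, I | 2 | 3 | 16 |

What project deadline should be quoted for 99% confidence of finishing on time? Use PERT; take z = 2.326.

43.4 days

te_A = (10 + 4·11 + 12)/6 = 66/6 = 11; σ²_A = ((12−10)/6)² = 0.111
te_B = (5 + 4·7 + 15)/6 = 48/6 = 8; σ²_B = ((15−5)/6)² = 2.778
te_C = (5 + 4·8 + 17)/6 = 54/6 = 9; σ²_C = ((17−5)/6)² = 4.000
te_D = (4 + 4·7 + 16)/6 = 48/6 = 8; σ²_D = ((16−4)/6)² = 4.000
te_E = (8 + 4·12 + 22)/6 = 78/6 = 13; σ²_E = ((22−8)/6)² = 5.444
te_F = (5 + 4·10 + 27)/6 = 72/6 = 12; σ²_F = ((27−5)/6)² = 13.444
te_G = (4 + 4·8 + 18)/6 = 54/6 = 9; σ²_G = ((18−4)/6)² = 5.444
te_H = (4 + 4·8 + 24)/6 = 60/6 = 10; σ²_H = ((24−4)/6)² = 11.111
te_I = (4 + 4·8 + 18)/6 = 54/6 = 9; σ²_I = ((18−4)/6)² = 5.444
te_J = (2 + 4·3 + 16)/6 = 30/6 = 5; σ²_J = ((16−2)/6)² = 5.444

Forward pass:
ES_A = 0; EF_A = 11
ES_B = 0; EF_B = 8
ES_C = 0; EF_C = 9
ES_D = 0; EF_D = 8
ES_E = max(EF_B=8, EF_C=9) = 9; EF_E = 9+13 = 22
ES_F = max(EF_B=8, EF_D=8) = 8; EF_F = 8+12 = 20
ES_G = max(EF_A=11, EF_D=8) = 11; EF_G = 11+9 = 20
ES_H = 8; EF_H = 8+10 = 18
ES_I = 20; EF_I = 20+9 = 29
ES_J = max(EF_B=8, EF_E=22, EF_F=20, EF_H=18, EF_I=29) = 29; EF_J = 29+5 = 34
Expected project duration μ = 34 days. Critical path: A → G → I → J.

Variance along critical path = 0.111 + 5.444 + 5.444 + 5.444 = 16.444; σ = 4.055 days.
D = μ + z·σ = 34 + 2.326·4.055 = 43.4 days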